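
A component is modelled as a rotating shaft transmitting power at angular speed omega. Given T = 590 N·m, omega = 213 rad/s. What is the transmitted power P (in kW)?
Model: a rotating shaft transmitting power at angular speed omega, so P = T·omega.
Substitute:
  P = 590 × 213
  P = 125700 W
Convert: P = 125700 W = 125.7 kW
Final answer: P = 125.7 kW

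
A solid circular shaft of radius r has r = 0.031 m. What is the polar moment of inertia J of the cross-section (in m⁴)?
Model: a solid circular shaft of radius r, so J = (π·r^4) / 2.
Substitute:
  J = (π × 0.031^4) / 2
  J = 1.451 × 10⁻⁶ m⁴
Final answer: J = 1.451 × 10⁻⁶ m⁴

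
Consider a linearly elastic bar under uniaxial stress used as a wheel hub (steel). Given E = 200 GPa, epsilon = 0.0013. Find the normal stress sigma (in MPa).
Model: a linearly elastic bar under uniaxial stress, so sigma = E·epsilon.
Convert to SI units:
  E = 200 GPa = 2 × 10¹¹ Pa
Substitute:
  sigma = (2 × 10¹¹) × 0.0013
  sigma = 2.6 × 10⁸ Pa
Convert: sigma = 2.6 × 10⁸ Pa = 260 MPa
Final answer: sigma = 260 MPa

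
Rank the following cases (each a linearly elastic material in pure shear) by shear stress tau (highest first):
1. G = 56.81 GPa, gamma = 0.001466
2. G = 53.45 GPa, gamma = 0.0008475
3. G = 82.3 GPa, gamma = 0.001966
Model: a linearly elastic material in pure shear, so tau = G·gamma (SI units).
  Case 1: tau = (5.681 × 10¹⁰) × 0.001466 = 8.328 × 10⁷ Pa = 83.28 MPa
  Case 2: tau = (5.345 × 10¹⁰) × 0.0008475 = 4.53 × 10⁷ Pa = 45.3 MPa
  Case 3: tau = (8.23 × 10¹⁰) × 0.001966 = 1.618 × 10⁸ Pa = 161.8 MPa
Ordering: 161.8 MPa (case 3) > 83.28 MPa (case 1) > 45.3 MPa (case 2)
Final answer: 3, 1, 2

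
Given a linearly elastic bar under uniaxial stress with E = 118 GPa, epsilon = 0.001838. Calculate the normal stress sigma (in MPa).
Model: a linearly elastic bar under uniaxial stress, so sigma = E·epsilon.
Convert to SI units:
  E = 118 GPa = 1.18 × 10¹¹ Pa
Substitute:
  sigma = (1.18 × 10¹¹) × 0.001838
  sigma = 2.169 × 10⁸ Pa
Convert: sigma = 2.169 × 10⁸ Pa = 216.9 MPa
Final answer: sigma = 216.9 MPa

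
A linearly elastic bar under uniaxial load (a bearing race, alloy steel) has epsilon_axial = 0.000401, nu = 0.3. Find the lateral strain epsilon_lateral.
Model: a linearly elastic bar under uniaxial load, so epsilon_lateral = -nu·epsilon_axial.
Substitute:
  epsilon_lateral = -(0.3 × 0.000401)
  epsilon_lateral = -0.0001203
Final answer: epsilon_lateral = -0.0001203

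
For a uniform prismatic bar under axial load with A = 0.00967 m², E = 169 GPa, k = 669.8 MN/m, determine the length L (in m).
Model: a uniform prismatic bar under axial load, so k = (A·E) / L.
Solve for L: L = (A·E) / k.
Convert to SI units:
  E = 169 GPa = 1.69 × 10¹¹ Pa
  k = 669.8 MN/m = 6.698 × 10⁸ N/m
Substitute:
  L = (0.00967 × (1.69 × 10¹¹)) / (6.698 × 10⁸)
  L = 2.44 m
Final answer: L = 2.44 m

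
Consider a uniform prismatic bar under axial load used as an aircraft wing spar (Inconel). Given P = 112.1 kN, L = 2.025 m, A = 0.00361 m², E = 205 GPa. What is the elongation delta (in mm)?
Model: a uniform prismatic bar under axial load, so delta = (P·L) / (A·E).
Convert to SI units:
  P = 112.1 kN = 112100 N
  E = 205 GPa = 2.05 × 10¹¹ Pa
Substitute:
  delta = (112100 × 2.025) / (0.00361 × (2.05 × 10¹¹))
  delta = 0.0003067 m
Convert: delta = 0.0003067 m = 0.3067 mm
Final answer: delta = 0.3067 mm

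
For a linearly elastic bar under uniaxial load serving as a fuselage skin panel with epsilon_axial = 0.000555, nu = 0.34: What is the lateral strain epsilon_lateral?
Model: a linearly elastic bar under uniaxial load, so epsilon_lateral = -nu·epsilon_axial.
Substitute:
  epsilon_lateral = -(0.34 × 0.000555)
  epsilon_lateral = -0.0001887
Final answer: epsilon_lateral = -0.0001887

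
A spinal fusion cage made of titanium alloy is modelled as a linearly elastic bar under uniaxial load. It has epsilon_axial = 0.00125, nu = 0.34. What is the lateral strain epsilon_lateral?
Model: a linearly elastic bar under uniaxial load, so epsilon_lateral = -nu·epsilon_axial.
Substitute:
  epsilon_lateral = -(0.34 × 0.00125)
  epsilon_lateral = -0.000425
Final answer: epsilon_lateral = -0.000425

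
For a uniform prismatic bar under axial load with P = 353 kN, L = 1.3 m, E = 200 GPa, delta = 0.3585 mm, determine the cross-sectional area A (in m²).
Model: a uniform prismatic bar under axial load, so delta = (P·L) / (A·E).
Solve for A: A = (P·L) / (delta·E).
Convert to SI units:
  P = 353 kN = 353000 N
  E = 200 GPa = 2 × 10¹¹ Pa
  delta = 0.3585 mm = 0.0003585 m
Substitute:
  A = (353000 × 1.3) / (0.0003585 × (2 × 10¹¹))
  A = 0.0064 m²
Final answer: A = 0.0064 m²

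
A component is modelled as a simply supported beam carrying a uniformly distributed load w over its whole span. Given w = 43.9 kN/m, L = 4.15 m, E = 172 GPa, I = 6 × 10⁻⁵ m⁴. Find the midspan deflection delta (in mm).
Model: a simply supported beam carrying a uniformly distributed load w over its whole span, so delta = (5·w·L^4) / (384·E·I).
Convert to SI units:
  w = 43.9 kN/m = 43900 N/m
  E = 172 GPa = 1.72 × 10¹¹ Pa
Substitute:
  delta = (5 × 43900 × 4.15^4) / (384 × (1.72 × 10¹¹) × (6 × 10⁻⁵))
  delta = 0.01643 m
Convert: delta = 0.01643 m = 16.43 mm
Final answer: delta = 16.43 mm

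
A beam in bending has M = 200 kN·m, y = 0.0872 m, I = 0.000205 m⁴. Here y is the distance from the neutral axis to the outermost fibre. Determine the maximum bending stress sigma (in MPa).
Model: a beam in bending, so sigma = (M·y) / I.
Convert to SI units:
  M = 200 kN·m = 200000 N·m
Substitute:
  sigma = (200000 × 0.0872) / 0.000205
  sigma = 8.507 × 10⁷ Pa
Convert: sigma = 8.507 × 10⁷ Pa = 85.07 MPa
Final answer: sigma = 85.07 MPa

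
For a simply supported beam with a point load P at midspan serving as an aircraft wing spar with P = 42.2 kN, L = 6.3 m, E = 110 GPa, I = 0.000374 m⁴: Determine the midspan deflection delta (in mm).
Model: a simply supported beam with a point load P at midspan, so delta = (P·L^3) / (48·E·I).
Convert to SI units:
  P = 42.2 kN = 42200 N
  E = 110 GPa = 1.1 × 10¹¹ Pa
Substitute:
  delta = (42200 × 6.3^3) / (48 × (1.1 × 10¹¹) × 0.000374)
  delta = 0.005344 m
Convert: delta = 0.005344 m = 5.344 mm
Final answer: delta = 5.344 mm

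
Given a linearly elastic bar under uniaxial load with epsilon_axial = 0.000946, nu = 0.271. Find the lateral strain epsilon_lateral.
Model: a linearly elastic bar under uniaxial load, so epsilon_lateral = -nu·epsilon_axial.
Substitute:
  epsilon_lateral = -(0.271 × 0.000946)
  epsilon_lateral = -0.0002564
Final answer: epsilon_lateral = -0.0002564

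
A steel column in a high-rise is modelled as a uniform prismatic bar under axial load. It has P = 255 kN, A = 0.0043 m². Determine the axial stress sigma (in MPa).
Model: a uniform prismatic bar under axial load, so sigma = P / A.
Convert to SI units:
  P = 255 kN = 255000 N
Substitute:
  sigma = 255000 / 0.0043
  sigma = 5.93 × 10⁷ Pa
Convert: sigma = 5.93 × 10⁷ Pa = 59.3 MPa
Final answer: sigma = 59.3 MPa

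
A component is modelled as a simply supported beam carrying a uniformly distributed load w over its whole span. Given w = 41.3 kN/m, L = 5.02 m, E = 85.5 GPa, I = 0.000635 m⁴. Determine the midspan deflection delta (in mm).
Model: a simply supported beam carrying a uniformly distributed load w over its whole span, so delta = (5·w·L^4) / (384·E·I).
Convert to SI units:
  w = 41.3 kN/m = 41300 N/m
  E = 85.5 GPa = 8.55 × 10¹⁰ Pa
Substitute:
  delta = (5 × 41300 × 5.02^4) / (384 × (8.55 × 10¹⁰) × 0.000635)
  delta = 0.00629 m
Convert: delta = 0.00629 m = 6.29 mm
Final answer: delta = 6.29 mm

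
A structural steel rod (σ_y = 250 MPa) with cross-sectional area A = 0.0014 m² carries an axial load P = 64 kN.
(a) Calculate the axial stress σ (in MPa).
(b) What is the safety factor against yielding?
(a) Axial stress σ = P/A. Convert P = 64 kN = 64000 N.
  σ = 64000 / 0.0014 = 4.571 × 10⁷ Pa = 45.71 MPa
(b) Safety factor SF = σ_y/σ = 250 / 45.71 = 5.469
Final answer: (a) σ = 45.71 MPa, (b) SF = 5.469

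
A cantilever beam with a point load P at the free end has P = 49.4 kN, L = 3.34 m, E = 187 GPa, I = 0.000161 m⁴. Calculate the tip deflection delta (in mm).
Model: a cantilever beam with a point load P at the free end, so delta = (P·L^3) / (3·E·I).
Convert to SI units:
  P = 49.4 kN = 49400 N
  E = 187 GPa = 1.87 × 10¹¹ Pa
Substitute:
  delta = (49400 × 3.34^3) / (3 × (1.87 × 10¹¹) × 0.000161)
  delta = 0.02038 m
Convert: delta = 0.02038 m = 20.38 mm
Final answer: delta = 20.38 mm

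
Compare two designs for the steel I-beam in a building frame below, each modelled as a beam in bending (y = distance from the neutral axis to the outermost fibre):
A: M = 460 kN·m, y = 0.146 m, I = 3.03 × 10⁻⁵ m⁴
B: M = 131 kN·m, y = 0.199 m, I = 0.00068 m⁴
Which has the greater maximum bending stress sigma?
Model: a beam in bending (y = distance from the neutral axis to the outermost fibre), so sigma = (M·y) / I (SI units).
  A: sigma = (460000 × 0.146) / (3.03 × 10⁻⁵) = 2.217 × 10⁹ Pa = 2217 MPa
  B: sigma = (131000 × 0.199) / 0.00068 = 3.834 × 10⁷ Pa = 38.34 MPa
2217 MPa > 38.34 MPa, so A is larger.
Final answer: A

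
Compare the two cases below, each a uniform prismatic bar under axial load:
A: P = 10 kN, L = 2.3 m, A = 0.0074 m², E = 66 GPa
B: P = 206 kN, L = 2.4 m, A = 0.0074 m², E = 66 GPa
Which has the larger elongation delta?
Model: a uniform prismatic bar under axial load, so delta = (P·L) / (A·E) (SI units).
  A: delta = (10000 × 2.3) / (0.0074 × (6.6 × 10¹⁰)) = 4.709 × 10⁻⁵ m = 0.04709 mm
  B: delta = (206000 × 2.4) / (0.0074 × (6.6 × 10¹⁰)) = 0.001012 m = 1.012 mm
1.012 mm > 0.04709 mm, so B is larger.
Final answer: B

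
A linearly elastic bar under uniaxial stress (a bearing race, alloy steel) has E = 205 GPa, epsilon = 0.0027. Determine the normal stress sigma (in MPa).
Model: a linearly elastic bar under uniaxial stress, so sigma = E·epsilon.
Convert to SI units:
  E = 205 GPa = 2.05 × 10¹¹ Pa
Substitute:
  sigma = (2.05 × 10¹¹) × 0.0027
  sigma = 5.535 × 10⁸ Pa
Convert: sigma = 5.535 × 10⁸ Pa = 553.5 MPa
Final answer: sigma = 553.5 MPa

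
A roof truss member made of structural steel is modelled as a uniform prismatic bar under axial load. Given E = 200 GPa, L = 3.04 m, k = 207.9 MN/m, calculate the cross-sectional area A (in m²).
Model: a uniform prismatic bar under axial load, so k = (A·E) / L.
Solve for A: A = (k·L) / E.
Convert to SI units:
  E = 200 GPa = 2 × 10¹¹ Pa
  k = 207.9 MN/m = 2.079 × 10⁸ N/m
Substitute:
  A = ((2.079 × 10⁸) × 3.04) / (2 × 10¹¹)
  A = 0.00316 m²
Final answer: A = 0.00316 m²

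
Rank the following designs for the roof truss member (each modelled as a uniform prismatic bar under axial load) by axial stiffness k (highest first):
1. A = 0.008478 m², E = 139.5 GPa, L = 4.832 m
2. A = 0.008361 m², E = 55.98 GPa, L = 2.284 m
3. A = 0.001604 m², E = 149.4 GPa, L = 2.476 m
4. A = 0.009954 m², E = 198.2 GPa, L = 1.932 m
Model: a uniform prismatic bar under axial load, so k = (A·E) / L (SI units).
  Case 1: k = (0.008478 × (1.395 × 10¹¹)) / 4.832 = 2.448 × 10⁸ N/m = 244.8 MN/m
  Case 2: k = (0.008361 × (5.598 × 10¹⁰)) / 2.284 = 2.049 × 10⁸ N/m = 204.9 MN/m
  Case 3: k = (0.001604 × (1.494 × 10¹¹)) / 2.476 = 9.678 × 10⁷ N/m = 96.78 MN/m
  Case 4: k = (0.009954 × (1.982 × 10¹¹)) / 1.932 = 1.021 × 10⁹ N/m = 1021 MN/m
Ordering: 1021 MN/m (case 4) > 244.8 MN/m (case 1) > 204.9 MN/m (case 2) > 96.78 MN/m (case 3)
Final answer: 4, 1, 2, 3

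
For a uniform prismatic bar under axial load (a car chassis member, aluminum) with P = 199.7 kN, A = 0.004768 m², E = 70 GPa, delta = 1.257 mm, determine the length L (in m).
Model: a uniform prismatic bar under axial load, so delta = (P·L) / (A·E).
Solve for L: L = (delta·A·E) / P.
Convert to SI units:
  P = 199.7 kN = 199700 N
  E = 70 GPa = 7 × 10¹⁰ Pa
  delta = 1.257 mm = 0.001257 m
Substitute:
  L = (0.001257 × 0.004768 × (7 × 10¹⁰)) / 199700
  L = 2.101 m
Final answer: L = 2.101 m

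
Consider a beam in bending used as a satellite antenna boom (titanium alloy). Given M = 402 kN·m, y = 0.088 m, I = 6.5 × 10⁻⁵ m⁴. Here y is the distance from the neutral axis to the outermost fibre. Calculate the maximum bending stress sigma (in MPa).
Model: a beam in bending, so sigma = (M·y) / I.
Convert to SI units:
  M = 402 kN·m = 402000 N·m
Substitute:
  sigma = (402000 × 0.088) / (6.5 × 10⁻⁵)
  sigma = 5.442 × 10⁸ Pa
Convert: sigma = 5.442 × 10⁸ Pa = 544.2 MPa
Final answer: sigma = 544.2 MPa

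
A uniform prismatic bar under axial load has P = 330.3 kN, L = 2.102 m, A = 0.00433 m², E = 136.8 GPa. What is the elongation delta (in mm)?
Model: a uniform prismatic bar under axial load, so delta = (P·L) / (A·E).
Convert to SI units:
  P = 330.3 kN = 330300 N
  E = 136.8 GPa = 1.368 × 10¹¹ Pa
Substitute:
  delta = (330300 × 2.102) / (0.00433 × (1.368 × 10¹¹))
  delta = 0.001172 m
Convert: delta = 0.001172 m = 1.172 mm
Final answer: delta = 1.172 mm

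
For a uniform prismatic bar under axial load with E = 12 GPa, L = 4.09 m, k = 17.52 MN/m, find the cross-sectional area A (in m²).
Model: a uniform prismatic bar under axial load, so k = (A·E) / L.
Solve for A: A = (k·L) / E.
Convert to SI units:
  E = 12 GPa = 1.2 × 10¹⁰ Pa
  k = 17.52 MN/m = 1.752 × 10⁷ N/m
Substitute:
  A = ((1.752 × 10⁷) × 4.09) / (1.2 × 10¹⁰)
  A = 0.005971 m²
Final answer: A = 0.005971 m²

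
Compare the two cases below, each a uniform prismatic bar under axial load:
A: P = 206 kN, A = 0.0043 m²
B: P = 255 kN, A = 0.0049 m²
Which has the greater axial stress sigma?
Model: a uniform prismatic bar under axial load, so sigma = P / A (SI units).
  A: sigma = 206000 / 0.0043 = 4.791 × 10⁷ Pa = 47.91 MPa
  B: sigma = 255000 / 0.0049 = 5.204 × 10⁷ Pa = 52.04 MPa
52.04 MPa > 47.91 MPa, so B is larger.
Final answer: B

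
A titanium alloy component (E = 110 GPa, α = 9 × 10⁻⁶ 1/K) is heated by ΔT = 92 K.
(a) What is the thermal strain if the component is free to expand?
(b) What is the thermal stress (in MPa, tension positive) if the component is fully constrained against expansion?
(a) Free thermal strain ε_th = α·ΔT = (9 × 10⁻⁶) × 92 = 0.000828
(b) Fully constrained, the expansion is suppressed, so σ = -E·α·ΔT. Convert E = 110 GPa = 1.1 × 10¹¹ Pa.
  σ = -(1.1 × 10¹¹) × (9 × 10⁻⁶) × 92 = -9.108 × 10⁷ Pa = -91.08 MPa (compressive)
Final answer: (a) ε_th = 0.000828, (b) σ = -91.08 MPa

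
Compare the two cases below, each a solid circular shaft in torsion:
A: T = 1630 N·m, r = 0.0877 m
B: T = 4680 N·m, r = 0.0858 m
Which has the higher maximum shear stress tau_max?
Model: a solid circular shaft in torsion, so tau_max = (2·T) / (π·r^3) (SI units).
  A: tau_max = (2 × 1630) / (π × 0.0877^3) = 1.538 × 10⁶ Pa = 1.538 MPa
  B: tau_max = (2 × 4680) / (π × 0.0858^3) = 4.717 × 10⁶ Pa = 4.717 MPa
4.717 MPa > 1.538 MPa, so B is larger.
Final answer: B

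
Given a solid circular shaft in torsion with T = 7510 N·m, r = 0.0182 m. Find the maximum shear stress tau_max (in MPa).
Model: a solid circular shaft in torsion, so tau_max = (2·T) / (π·r^3).
Substitute:
  tau_max = (2 × 7510) / (π × 0.0182^3)
  tau_max = 7.931 × 10⁸ Pa
Convert: tau_max = 7.931 × 10⁸ Pa = 793.1 MPa
Final answer: tau_max = 793.1 MPa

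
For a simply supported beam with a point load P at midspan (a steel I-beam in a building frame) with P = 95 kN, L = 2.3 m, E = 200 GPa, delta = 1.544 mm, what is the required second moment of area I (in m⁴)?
Model: a simply supported beam with a point load P at midspan, so delta = (P·L^3) / (48·E·I).
Solve for I: I = (P·L^3) / (48·delta·E).
Convert to SI units:
  P = 95 kN = 95000 N
  E = 200 GPa = 2 × 10¹¹ Pa
  delta = 1.544 mm = 0.001544 m
Substitute:
  I = (95000 × 2.3^3) / (48 × 0.001544 × (2 × 10¹¹))
  I = 7.798 × 10⁻⁵ m⁴
Final answer: I = 7.798 × 10⁻⁵ m⁴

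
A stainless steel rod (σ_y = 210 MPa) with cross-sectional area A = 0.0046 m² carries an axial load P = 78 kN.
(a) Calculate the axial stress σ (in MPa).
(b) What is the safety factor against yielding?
(a) Axial stress σ = P/A. Convert P = 78 kN = 78000 N.
  σ = 78000 / 0.0046 = 1.696 × 10⁷ Pa = 16.96 MPa
(b) Safety factor SF = σ_y/σ = 210 / 16.96 = 12.38
Final answer: (a) σ = 16.96 MPa, (b) SF = 12.38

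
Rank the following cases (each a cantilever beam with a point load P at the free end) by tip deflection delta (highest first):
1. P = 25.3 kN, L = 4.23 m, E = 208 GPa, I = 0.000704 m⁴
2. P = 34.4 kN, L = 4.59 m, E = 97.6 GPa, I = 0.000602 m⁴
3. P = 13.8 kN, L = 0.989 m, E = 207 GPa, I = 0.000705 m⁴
Model: a cantilever beam with a point load P at the free end, so delta = (P·L^3) / (3·E·I) (SI units).
  Case 1: delta = (25300 × 4.23^3) / (3 × (2.08 × 10¹¹) × 0.000704) = 0.004359 m = 4.359 mm
  Case 2: delta = (34400 × 4.59^3) / (3 × (9.76 × 10¹⁰) × 0.000602) = 0.01887 m = 18.87 mm
  Case 3: delta = (13800 × 0.989^3) / (3 × (2.07 × 10¹¹) × 0.000705) = 3.049 × 10⁻⁵ m = 0.03049 mm
Ordering: 18.87 mm (case 2) > 4.359 mm (case 1) > 0.03049 mm (case 3)
Final answer: 2, 1, 3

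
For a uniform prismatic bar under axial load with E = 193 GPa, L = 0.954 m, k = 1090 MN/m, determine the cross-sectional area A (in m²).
Model: a uniform prismatic bar under axial load, so k = (A·E) / L.
Solve for A: A = (k·L) / E.
Convert to SI units:
  E = 193 GPa = 1.93 × 10¹¹ Pa
  k = 1090 MN/m = 1.09 × 10⁹ N/m
Substitute:
  A = ((1.09 × 10⁹) × 0.954) / (1.93 × 10¹¹)
  A = 0.005388 m²
Final answer: A = 0.005388 m²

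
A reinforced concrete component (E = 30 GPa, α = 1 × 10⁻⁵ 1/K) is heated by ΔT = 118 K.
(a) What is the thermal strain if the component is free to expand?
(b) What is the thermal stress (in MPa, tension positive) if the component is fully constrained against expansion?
(a) Free thermal strain ε_th = α·ΔT = (1 × 10⁻⁵) × 118 = 0.00118
(b) Fully constrained, the expansion is suppressed, so σ = -E·α·ΔT. Convert E = 30 GPa = 3 × 10¹⁰ Pa.
  σ = -(3 × 10¹⁰) × (1 × 10⁻⁵) × 118 = -3.54 × 10⁷ Pa = -35.4 MPa (compressive)
Final answer: (a) ε_th = 0.00118, (b) σ = -35.4 MPa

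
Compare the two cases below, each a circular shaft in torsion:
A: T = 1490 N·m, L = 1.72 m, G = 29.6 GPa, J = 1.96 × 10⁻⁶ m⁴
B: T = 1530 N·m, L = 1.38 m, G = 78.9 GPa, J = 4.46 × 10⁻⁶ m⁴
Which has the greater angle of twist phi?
Model: a circular shaft in torsion, so phi = (T·L) / (G·J) (SI units).
  A: phi = (1490 × 1.72) / ((2.96 × 10¹⁰) × (1.96 × 10⁻⁶)) = 0.04417 rad = 2.531°
  B: phi = (1530 × 1.38) / ((7.89 × 10¹⁰) × (4.46 × 10⁻⁶)) = 0.006 rad = 0.3438°
2.531° > 0.3438°, so A is larger.
Final answer: A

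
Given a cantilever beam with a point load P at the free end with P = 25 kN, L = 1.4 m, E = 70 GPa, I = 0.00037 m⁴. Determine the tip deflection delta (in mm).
Model: a cantilever beam with a point load P at the free end, so delta = (P·L^3) / (3·E·I).
Convert to SI units:
  P = 25 kN = 25000 N
  E = 70 GPa = 7 × 10¹⁰ Pa
Substitute:
  delta = (25000 × 1.4^3) / (3 × (7 × 10¹⁰) × 0.00037)
  delta = 0.0008829 m
Convert: delta = 0.0008829 m = 0.8829 mm
Final answer: delta = 0.8829 mm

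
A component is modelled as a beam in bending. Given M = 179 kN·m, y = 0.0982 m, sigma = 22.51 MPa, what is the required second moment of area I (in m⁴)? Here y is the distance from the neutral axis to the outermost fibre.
Model: a beam in bending, so sigma = (M·y) / I.
Solve for I: I = (M·y) / sigma.
Convert to SI units:
  M = 179 kN·m = 179000 N·m
  sigma = 22.51 MPa = 2.251 × 10⁷ Pa
Substitute:
  I = (179000 × 0.0982) / (2.251 × 10⁷)
  I = 0.0007809 m⁴
Final answer: I = 0.0007809 m⁴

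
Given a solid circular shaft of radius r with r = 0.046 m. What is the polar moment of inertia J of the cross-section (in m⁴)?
Model: a solid circular shaft of radius r, so J = (π·r^4) / 2.
Substitute:
  J = (π × 0.046^4) / 2
  J = 7.033 × 10⁻⁶ m⁴
Final answer: J = 7.033 × 10⁻⁶ m⁴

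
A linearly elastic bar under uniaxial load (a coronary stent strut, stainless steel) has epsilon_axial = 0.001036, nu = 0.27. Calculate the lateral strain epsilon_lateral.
Model: a linearly elastic bar under uniaxial load, so epsilon_lateral = -nu·epsilon_axial.
Substitute:
  epsilon_lateral = -(0.27 × 0.001036)
  epsilon_lateral = -0.0002797
Final answer: epsilon_lateral = -0.0002797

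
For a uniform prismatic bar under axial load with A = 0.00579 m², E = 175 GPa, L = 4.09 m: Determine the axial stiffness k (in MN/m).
Model: a uniform prismatic bar under axial load, so k = (A·E) / L.
Convert to SI units:
  E = 175 GPa = 1.75 × 10¹¹ Pa
Substitute:
  k = (0.00579 × (1.75 × 10¹¹)) / 4.09
  k = 2.477 × 10⁸ N/m
Convert: k = 2.477 × 10⁸ N/m = 247.7 MN/m
Final answer: k = 247.7 MN/m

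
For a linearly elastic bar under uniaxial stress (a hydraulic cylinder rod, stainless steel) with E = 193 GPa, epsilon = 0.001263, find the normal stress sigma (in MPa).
Model: a linearly elastic bar under uniaxial stress, so epsilon = sigma / E.
Solve for sigma: sigma = epsilon·E.
Convert to SI units:
  E = 193 GPa = 1.93 × 10¹¹ Pa
Substitute:
  sigma = 0.001263 × (1.93 × 10¹¹)
  sigma = 2.438 × 10⁸ Pa
Convert: sigma = 2.438 × 10⁸ Pa = 243.8 MPa
Final answer: sigma = 243.8 MPa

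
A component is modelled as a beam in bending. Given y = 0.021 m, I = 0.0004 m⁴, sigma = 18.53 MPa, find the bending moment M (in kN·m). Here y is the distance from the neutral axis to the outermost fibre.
Model: a beam in bending, so sigma = (M·y) / I.
Solve for M: M = (sigma·I) / y.
Convert to SI units:
  sigma = 18.53 MPa = 1.853 × 10⁷ Pa
Substitute:
  M = ((1.853 × 10⁷) × 0.0004) / 0.021
  M = 353000 N·m
Convert: M = 353000 N·m = 353 kN·m
Final answer: M = 353 kN·m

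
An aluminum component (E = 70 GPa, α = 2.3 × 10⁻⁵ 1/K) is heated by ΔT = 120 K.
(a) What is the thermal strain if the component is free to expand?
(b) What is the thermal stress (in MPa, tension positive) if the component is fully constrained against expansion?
(a) Free thermal strain ε_th = α·ΔT = (2.3 × 10⁻⁵) × 120 = 0.00276
(b) Fully constrained, the expansion is suppressed, so σ = -E·α·ΔT. Convert E = 70 GPa = 7 × 10¹⁰ Pa.
  σ = -(7 × 10¹⁰) × (2.3 × 10⁻⁵) × 120 = -1.932 × 10⁸ Pa = -193.2 MPa (compressive)
Final answer: (a) ε_th = 0.00276, (b) σ = -193.2 MPa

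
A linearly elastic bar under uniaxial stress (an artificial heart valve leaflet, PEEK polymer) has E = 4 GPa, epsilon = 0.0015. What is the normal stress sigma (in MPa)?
Model: a linearly elastic bar under uniaxial stress, so sigma = E·epsilon.
Convert to SI units:
  E = 4 GPa = 4 × 10⁹ Pa
Substitute:
  sigma = (4 × 10⁹) × 0.0015
  sigma = 6 × 10⁶ Pa
Convert: sigma = 6 × 10⁶ Pa = 6 MPa
Final answer: sigma = 6 MPa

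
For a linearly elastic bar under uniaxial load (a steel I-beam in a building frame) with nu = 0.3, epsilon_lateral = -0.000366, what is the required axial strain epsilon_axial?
Model: a linearly elastic bar under uniaxial load, so epsilon_lateral = -nu·epsilon_axial.
Solve for epsilon_axial: epsilon_axial = -epsilon_lateral / nu.
Substitute:
  epsilon_axial = -(-0.000366) / 0.3
  epsilon_axial = 0.00122
Final answer: epsilon_axial = 0.00122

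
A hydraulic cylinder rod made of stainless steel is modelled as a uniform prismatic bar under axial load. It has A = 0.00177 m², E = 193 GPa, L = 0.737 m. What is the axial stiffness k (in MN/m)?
Model: a uniform prismatic bar under axial load, so k = (A·E) / L.
Convert to SI units:
  E = 193 GPa = 1.93 × 10¹¹ Pa
Substitute:
  k = (0.00177 × (1.93 × 10¹¹)) / 0.737
  k = 4.635 × 10⁸ N/m
Convert: k = 4.635 × 10⁸ N/m = 463.5 MN/m
Final answer: k = 463.5 MN/m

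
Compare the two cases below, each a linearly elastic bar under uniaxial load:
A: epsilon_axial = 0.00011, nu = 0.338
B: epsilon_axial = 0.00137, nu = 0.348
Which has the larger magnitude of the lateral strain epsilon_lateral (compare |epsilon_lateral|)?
Model: a linearly elastic bar under uniaxial load, so epsilon_lateral = -nu·epsilon_axial (SI units).
  A: epsilon_lateral = -(0.338 × 0.00011) = -3.718 × 10⁻⁵
  B: epsilon_lateral = -(0.348 × 0.00137) = -0.0004768
|epsilon_lateral|: A = 3.718 × 10⁻⁵, B = 0.0004768, so B is larger in magnitude.
Final answer: B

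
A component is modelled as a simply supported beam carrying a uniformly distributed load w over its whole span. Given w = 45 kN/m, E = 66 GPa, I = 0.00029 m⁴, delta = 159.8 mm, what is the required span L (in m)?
Model: a simply supported beam carrying a uniformly distributed load w over its whole span, so delta = (5·w·L^4) / (384·E·I).
Solve for L: L = ((384·delta·E·I) / (5·w))^(1/4).
Convert to SI units:
  w = 45 kN/m = 45000 N/m
  E = 66 GPa = 6.6 × 10¹⁰ Pa
  delta = 159.8 mm = 0.1598 m
Substitute:
  L = ((384 × 0.1598 × (6.6 × 10¹⁰) × 0.00029) / (5 × 45000))^(1/4)
  L = 8.5 m
Final answer: L = 8.5 m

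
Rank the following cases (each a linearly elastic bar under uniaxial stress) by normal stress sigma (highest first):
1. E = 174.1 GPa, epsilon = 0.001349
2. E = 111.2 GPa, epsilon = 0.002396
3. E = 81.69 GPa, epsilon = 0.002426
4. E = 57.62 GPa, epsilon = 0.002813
Model: a linearly elastic bar under uniaxial stress, so sigma = E·epsilon (SI units).
  Case 1: sigma = (1.741 × 10¹¹) × 0.001349 = 2.349 × 10⁸ Pa = 234.9 MPa
  Case 2: sigma = (1.112 × 10¹¹) × 0.002396 = 2.664 × 10⁸ Pa = 266.4 MPa
  Case 3: sigma = (8.169 × 10¹⁰) × 0.002426 = 1.982 × 10⁸ Pa = 198.2 MPa
  Case 4: sigma = (5.762 × 10¹⁰) × 0.002813 = 1.621 × 10⁸ Pa = 162.1 MPa
Ordering: 266.4 MPa (case 2) > 234.9 MPa (case 1) > 198.2 MPa (case 3) > 162.1 MPa (case 4)
Final answer: 2, 1, 3, 4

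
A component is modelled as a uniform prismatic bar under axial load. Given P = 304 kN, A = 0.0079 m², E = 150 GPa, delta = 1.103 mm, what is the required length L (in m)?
Model: a uniform prismatic bar under axial load, so delta = (P·L) / (A·E).
Solve for L: L = (delta·A·E) / P.
Convert to SI units:
  P = 304 kN = 304000 N
  E = 150 GPa = 1.5 × 10¹¹ Pa
  delta = 1.103 mm = 0.001103 m
Substitute:
  L = (0.001103 × 0.0079 × (1.5 × 10¹¹)) / 304000
  L = 4.3 m
Final answer: L = 4.3 m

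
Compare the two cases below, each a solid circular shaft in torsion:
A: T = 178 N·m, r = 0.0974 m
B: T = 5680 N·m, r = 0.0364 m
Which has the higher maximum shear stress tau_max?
Model: a solid circular shaft in torsion, so tau_max = (2·T) / (π·r^3) (SI units).
  A: tau_max = (2 × 178) / (π × 0.0974^3) = 122600 Pa = 0.1226 MPa
  B: tau_max = (2 × 5680) / (π × 0.0364^3) = 7.498 × 10⁷ Pa = 74.98 MPa
74.98 MPa > 0.1226 MPa, so B is larger.
Final answer: B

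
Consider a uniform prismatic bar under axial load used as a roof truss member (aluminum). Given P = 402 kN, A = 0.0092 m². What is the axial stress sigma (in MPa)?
Model: a uniform prismatic bar under axial load, so sigma = P / A.
Convert to SI units:
  P = 402 kN = 402000 N
Substitute:
  sigma = 402000 / 0.0092
  sigma = 4.37 × 10⁷ Pa
Convert: sigma = 4.37 × 10⁷ Pa = 43.7 MPa
Final answer: sigma = 43.7 MPa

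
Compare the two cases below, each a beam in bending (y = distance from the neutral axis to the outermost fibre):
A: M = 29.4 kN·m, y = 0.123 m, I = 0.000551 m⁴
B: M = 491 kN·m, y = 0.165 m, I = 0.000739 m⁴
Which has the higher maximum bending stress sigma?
Model: a beam in bending (y = distance from the neutral axis to the outermost fibre), so sigma = (M·y) / I (SI units).
  A: sigma = (29400 × 0.123) / 0.000551 = 6.563 × 10⁶ Pa = 6.563 MPa
  B: sigma = (491000 × 0.165) / 0.000739 = 1.096 × 10⁸ Pa = 109.6 MPa
109.6 MPa > 6.563 MPa, so B is larger.
Final answer: B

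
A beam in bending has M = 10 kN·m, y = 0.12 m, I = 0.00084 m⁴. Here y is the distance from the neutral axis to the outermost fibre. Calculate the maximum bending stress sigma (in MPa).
Model: a beam in bending, so sigma = (M·y) / I.
Convert to SI units:
  M = 10 kN·m = 10000 N·m
Substitute:
  sigma = (10000 × 0.12) / 0.00084
  sigma = 1.429 × 10⁶ Pa
Convert: sigma = 1.429 × 10⁶ Pa = 1.429 MPa
Final answer: sigma = 1.429 MPa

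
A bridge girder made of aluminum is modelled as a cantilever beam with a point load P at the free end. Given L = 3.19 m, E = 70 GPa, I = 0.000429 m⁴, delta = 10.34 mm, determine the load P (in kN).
Model: a cantilever beam with a point load P at the free end, so delta = (P·L^3) / (3·E·I).
Solve for P: P = (3·delta·E·I) / L^3.
Convert to SI units:
  E = 70 GPa = 7 × 10¹⁰ Pa
  delta = 10.34 mm = 0.01034 m
Substitute:
  P = (3 × 0.01034 × (7 × 10¹⁰) × 0.000429) / 3.19^3
  P = 28700 N
Convert: P = 28700 N = 28.7 kN
Final answer: P = 28.7 kN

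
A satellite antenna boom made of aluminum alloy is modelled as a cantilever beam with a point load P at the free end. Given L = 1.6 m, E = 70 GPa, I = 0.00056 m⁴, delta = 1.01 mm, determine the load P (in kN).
Model: a cantilever beam with a point load P at the free end, so delta = (P·L^3) / (3·E·I).
Solve for P: P = (3·delta·E·I) / L^3.
Convert to SI units:
  E = 70 GPa = 7 × 10¹⁰ Pa
  delta = 1.01 mm = 0.00101 m
Substitute:
  P = (3 × 0.00101 × (7 × 10¹⁰) × 0.00056) / 1.6^3
  P = 29000 N
Convert: P = 29000 N = 29 kN
Final answer: P = 29 kN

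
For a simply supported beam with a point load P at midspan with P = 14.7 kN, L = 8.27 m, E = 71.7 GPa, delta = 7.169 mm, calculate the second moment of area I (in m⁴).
Model: a simply supported beam with a point load P at midspan, so delta = (P·L^3) / (48·E·I).
Solve for I: I = (P·L^3) / (48·delta·E).
Convert to SI units:
  P = 14.7 kN = 14700 N
  E = 71.7 GPa = 7.17 × 10¹⁰ Pa
  delta = 7.169 mm = 0.007169 m
Substitute:
  I = (14700 × 8.27^3) / (48 × 0.007169 × (7.17 × 10¹⁰))
  I = 0.000337 m⁴
Final answer: I = 0.000337 m⁴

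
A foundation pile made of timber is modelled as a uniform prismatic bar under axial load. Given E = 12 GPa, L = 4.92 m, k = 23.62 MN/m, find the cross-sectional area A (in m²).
Model: a uniform prismatic bar under axial load, so k = (A·E) / L.
Solve for A: A = (k·L) / E.
Convert to SI units:
  E = 12 GPa = 1.2 × 10¹⁰ Pa
  k = 23.62 MN/m = 2.362 × 10⁷ N/m
Substitute:
  A = ((2.362 × 10⁷) × 4.92) / (1.2 × 10¹⁰)
  A = 0.009684 m²
Final answer: A = 0.009684 m²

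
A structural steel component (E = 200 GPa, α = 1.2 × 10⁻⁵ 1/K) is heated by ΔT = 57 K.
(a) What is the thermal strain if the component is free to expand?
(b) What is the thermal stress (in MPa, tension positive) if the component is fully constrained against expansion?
(a) Free thermal strain ε_th = α·ΔT = (1.2 × 10⁻⁵) × 57 = 0.000684
(b) Fully constrained, the expansion is suppressed, so σ = -E·α·ΔT. Convert E = 200 GPa = 2 × 10¹¹ Pa.
  σ = -(2 × 10¹¹) × (1.2 × 10⁻⁵) × 57 = -1.368 × 10⁸ Pa = -136.8 MPa (compressive)
Final answer: (a) ε_th = 0.000684, (b) σ = -136.8 MPa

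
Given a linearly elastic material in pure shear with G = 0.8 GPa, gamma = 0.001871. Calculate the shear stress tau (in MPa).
Model: a linearly elastic material in pure shear, so tau = G·gamma.
Convert to SI units:
  G = 0.8 GPa = 8 × 10⁸ Pa
Substitute:
  tau = (8 × 10⁸) × 0.001871
  tau = 1.497 × 10⁶ Pa
Convert: tau = 1.497 × 10⁶ Pa = 1.497 MPa
Final answer: tau = 1.497 MPa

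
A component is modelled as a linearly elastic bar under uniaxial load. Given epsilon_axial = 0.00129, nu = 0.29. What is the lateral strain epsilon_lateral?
Model: a linearly elastic bar under uniaxial load, so epsilon_lateral = -nu·epsilon_axial.
Substitute:
  epsilon_lateral = -(0.29 × 0.00129)
  epsilon_lateral = -0.0003741
Final answer: epsilon_lateral = -0.0003741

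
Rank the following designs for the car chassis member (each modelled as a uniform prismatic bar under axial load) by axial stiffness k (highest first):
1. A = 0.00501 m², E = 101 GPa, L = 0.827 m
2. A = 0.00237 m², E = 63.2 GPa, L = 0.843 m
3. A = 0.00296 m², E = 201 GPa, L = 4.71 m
Model: a uniform prismatic bar under axial load, so k = (A·E) / L (SI units).
  Case 1: k = (0.00501 × (1.01 × 10¹¹)) / 0.827 = 6.119 × 10⁸ N/m = 611.9 MN/m
  Case 2: k = (0.00237 × (6.32 × 10¹⁰)) / 0.843 = 1.777 × 10⁸ N/m = 177.7 MN/m
  Case 3: k = (0.00296 × (2.01 × 10¹¹)) / 4.71 = 1.263 × 10⁸ N/m = 126.3 MN/m
Ordering: 611.9 MN/m (case 1) > 177.7 MN/m (case 2) > 126.3 MN/m (case 3)
Final answer: 1, 2, 3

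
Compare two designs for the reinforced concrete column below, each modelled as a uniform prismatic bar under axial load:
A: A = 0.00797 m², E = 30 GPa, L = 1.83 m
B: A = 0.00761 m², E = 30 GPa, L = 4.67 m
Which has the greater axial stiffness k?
Model: a uniform prismatic bar under axial load, so k = (A·E) / L (SI units).
  A: k = (0.00797 × (3 × 10¹⁰)) / 1.83 = 1.307 × 10⁸ N/m = 130.7 MN/m
  B: k = (0.00761 × (3 × 10¹⁰)) / 4.67 = 4.889 × 10⁷ N/m = 48.89 MN/m
130.7 MN/m > 48.89 MN/m, so A is larger.
Final answer: A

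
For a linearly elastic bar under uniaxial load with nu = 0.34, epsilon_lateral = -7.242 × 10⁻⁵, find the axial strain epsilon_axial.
Model: a linearly elastic bar under uniaxial load, so epsilon_lateral = -nu·epsilon_axial.
Solve for epsilon_axial: epsilon_axial = -epsilon_lateral / nu.
Substitute:
  epsilon_axial = -(-7.242 × 10⁻⁵) / 0.34
  epsilon_axial = 0.000213
Final answer: epsilon_axial = 0.000213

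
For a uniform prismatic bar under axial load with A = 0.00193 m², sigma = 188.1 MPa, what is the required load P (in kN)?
Model: a uniform prismatic bar under axial load, so sigma = P / A.
Solve for P: P = sigma·A.
Convert to SI units:
  sigma = 188.1 MPa = 1.881 × 10⁸ Pa
Substitute:
  P = (1.881 × 10⁸) × 0.00193
  P = 363000 N
Convert: P = 363000 N = 363 kN
Final answer: P = 363 kN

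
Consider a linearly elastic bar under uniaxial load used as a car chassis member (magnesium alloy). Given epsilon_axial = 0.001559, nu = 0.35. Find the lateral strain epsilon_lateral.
Model: a linearly elastic bar under uniaxial load, so epsilon_lateral = -nu·epsilon_axial.
Substitute:
  epsilon_lateral = -(0.35 × 0.001559)
  epsilon_lateral = -0.0005456
Final answer: epsilon_lateral = -0.0005456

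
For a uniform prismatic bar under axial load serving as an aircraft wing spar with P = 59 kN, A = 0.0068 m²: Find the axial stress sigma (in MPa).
Model: a uniform prismatic bar under axial load, so sigma = P / A.
Convert to SI units:
  P = 59 kN = 59000 N
Substitute:
  sigma = 59000 / 0.0068
  sigma = 8.676 × 10⁶ Pa
Convert: sigma = 8.676 × 10⁶ Pa = 8.676 MPa
Final answer: sigma = 8.676 MPa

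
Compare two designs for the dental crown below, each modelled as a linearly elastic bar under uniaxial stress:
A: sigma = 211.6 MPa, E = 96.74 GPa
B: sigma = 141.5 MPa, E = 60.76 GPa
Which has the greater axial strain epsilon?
Model: a linearly elastic bar under uniaxial stress, so epsilon = sigma / E (SI units).
  A: epsilon = (2.116 × 10⁸) / (9.674 × 10¹⁰) = 0.002187
  B: epsilon = (1.415 × 10⁸) / (6.076 × 10¹⁰) = 0.002329
0.002329 > 0.002187, so B is larger.
Final answer: B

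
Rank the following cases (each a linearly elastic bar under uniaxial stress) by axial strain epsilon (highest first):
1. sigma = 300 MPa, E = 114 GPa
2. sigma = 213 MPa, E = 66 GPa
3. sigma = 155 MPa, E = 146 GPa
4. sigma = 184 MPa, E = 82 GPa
Model: a linearly elastic bar under uniaxial stress, so epsilon = sigma / E (SI units).
  Case 1: epsilon = (3 × 10⁸) / (1.14 × 10¹¹) = 0.002632
  Case 2: epsilon = (2.13 × 10⁸) / (6.6 × 10¹⁰) = 0.003227
  Case 3: epsilon = (1.55 × 10⁸) / (1.46 × 10¹¹) = 0.001062
  Case 4: epsilon = (1.84 × 10⁸) / (8.2 × 10¹⁰) = 0.002244
Ordering: 0.003227 (case 2) > 0.002632 (case 1) > 0.002244 (case 4) > 0.001062 (case 3)
Final answer: 2, 1, 4, 3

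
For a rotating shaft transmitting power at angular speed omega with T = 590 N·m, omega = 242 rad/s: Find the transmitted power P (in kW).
Model: a rotating shaft transmitting power at angular speed omega, so P = T·omega.
Substitute:
  P = 590 × 242
  P = 142800 W
Convert: P = 142800 W = 142.8 kW
Final answer: P = 142.8 kW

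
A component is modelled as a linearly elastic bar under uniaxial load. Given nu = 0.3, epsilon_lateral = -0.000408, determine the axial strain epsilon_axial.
Model: a linearly elastic bar under uniaxial load, so epsilon_lateral = -nu·epsilon_axial.
Solve for epsilon_axial: epsilon_axial = -epsilon_lateral / nu.
Substitute:
  epsilon_axial = -(-0.000408) / 0.3
  epsilon_axial = 0.00136
Final answer: epsilon_axial = 0.00136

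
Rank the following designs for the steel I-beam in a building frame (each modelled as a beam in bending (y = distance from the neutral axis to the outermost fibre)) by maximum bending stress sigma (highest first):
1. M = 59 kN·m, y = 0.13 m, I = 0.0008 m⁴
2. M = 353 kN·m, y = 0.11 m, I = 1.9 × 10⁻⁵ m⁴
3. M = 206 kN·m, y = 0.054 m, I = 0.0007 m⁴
Model: a beam in bending (y = distance from the neutral axis to the outermost fibre), so sigma = (M·y) / I (SI units).
  Case 1: sigma = (59000 × 0.13) / 0.0008 = 9.588 × 10⁶ Pa = 9.588 MPa
  Case 2: sigma = (353000 × 0.11) / (1.9 × 10⁻⁵) = 2.044 × 10⁹ Pa = 2044 MPa
  Case 3: sigma = (206000 × 0.054) / 0.0007 = 1.589 × 10⁷ Pa = 15.89 MPa
Ordering: 2044 MPa (case 2) > 15.89 MPa (case 3) > 9.588 MPa (case 1)
Final answer: 2, 3, 1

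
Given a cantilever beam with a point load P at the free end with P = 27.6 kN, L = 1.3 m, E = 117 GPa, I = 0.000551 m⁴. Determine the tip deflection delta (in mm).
Model: a cantilever beam with a point load P at the free end, so delta = (P·L^3) / (3·E·I).
Convert to SI units:
  P = 27.6 kN = 27600 N
  E = 117 GPa = 1.17 × 10¹¹ Pa
Substitute:
  delta = (27600 × 1.3^3) / (3 × (1.17 × 10¹¹) × 0.000551)
  delta = 0.0003135 m
Convert: delta = 0.0003135 m = 0.3135 mm
Final answer: delta = 0.3135 mm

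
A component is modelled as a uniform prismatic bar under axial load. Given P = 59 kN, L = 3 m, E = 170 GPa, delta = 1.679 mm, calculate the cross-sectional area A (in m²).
Model: a uniform prismatic bar under axial load, so delta = (P·L) / (A·E).
Solve for A: A = (P·L) / (delta·E).
Convert to SI units:
  P = 59 kN = 59000 N
  E = 170 GPa = 1.7 × 10¹¹ Pa
  delta = 1.679 mm = 0.001679 m
Substitute:
  A = (59000 × 3) / (0.001679 × (1.7 × 10¹¹))
  A = 0.0006201 m²
Final answer: A = 0.0006201 m²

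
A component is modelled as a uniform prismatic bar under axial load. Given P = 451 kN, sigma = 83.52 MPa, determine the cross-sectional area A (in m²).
Model: a uniform prismatic bar under axial load, so sigma = P / A.
Solve for A: A = P / sigma.
Convert to SI units:
  P = 451 kN = 451000 N
  sigma = 83.52 MPa = 8.352 × 10⁷ Pa
Substitute:
  A = 451000 / (8.352 × 10⁷)
  A = 0.0054 m²
Final answer: A = 0.0054 m²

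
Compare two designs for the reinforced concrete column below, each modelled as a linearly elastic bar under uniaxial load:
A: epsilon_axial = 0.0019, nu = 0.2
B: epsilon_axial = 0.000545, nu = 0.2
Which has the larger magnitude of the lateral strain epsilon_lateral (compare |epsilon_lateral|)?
Model: a linearly elastic bar under uniaxial load, so epsilon_lateral = -nu·epsilon_axial (SI units).
  A: epsilon_lateral = -(0.2 × 0.0019) = -0.00038
  B: epsilon_lateral = -(0.2 × 0.000545) = -0.000109
|epsilon_lateral|: A = 0.00038, B = 0.000109, so A is larger in magnitude.
Final answer: A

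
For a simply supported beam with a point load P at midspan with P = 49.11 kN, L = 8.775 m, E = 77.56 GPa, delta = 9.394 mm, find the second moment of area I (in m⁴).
Model: a simply supported beam with a point load P at midspan, so delta = (P·L^3) / (48·E·I).
Solve for I: I = (P·L^3) / (48·delta·E).
Convert to SI units:
  P = 49.11 kN = 49110 N
  E = 77.56 GPa = 7.756 × 10¹⁰ Pa
  delta = 9.394 mm = 0.009394 m
Substitute:
  I = (49110 × 8.775^3) / (48 × 0.009394 × (7.756 × 10¹⁰))
  I = 0.0009488 m⁴
Final answer: I = 0.0009488 m⁴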